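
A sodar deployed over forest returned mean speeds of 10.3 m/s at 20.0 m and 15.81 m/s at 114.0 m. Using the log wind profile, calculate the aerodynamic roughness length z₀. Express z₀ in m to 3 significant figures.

z₀ ≈ 0.773 m

Log law: V(z) ∝ ln(z/z₀). With r = V₁/V₂ = 10.3/15.81 = 0.65149,
r · ln(z₂/z₀) = ln(z₁/z₀) ⇒ ln z₀ = (ln z₁ − r·ln z₂)/(1 − r)
ln z₀ = (2.99573 − 0.65149×4.73620) / 0.34851 = -0.2578
z₀ = exp(-0.2578) = 0.7728 m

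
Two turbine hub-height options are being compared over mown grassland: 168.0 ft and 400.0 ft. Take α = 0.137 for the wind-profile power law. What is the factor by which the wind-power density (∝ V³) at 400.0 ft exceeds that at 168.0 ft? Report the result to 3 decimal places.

Speed ratio: V_B/V_A = (z_B/z_A)^α = (400.0/168.0)^0.137 = (2.3810)^0.137 = 1.12620
Power-density ratio: P_B/P_A = (V_B/V_A)³ = (1.12620)³ = 1.42838

1.428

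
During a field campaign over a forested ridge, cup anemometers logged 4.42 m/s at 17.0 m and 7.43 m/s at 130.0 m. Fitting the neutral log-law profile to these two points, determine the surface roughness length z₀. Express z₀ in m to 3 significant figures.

z₀ ≈ 0.857 m

Log law: V(z) ∝ ln(z/z₀). With r = V₁/V₂ = 4.42/7.43 = 0.59489,
r · ln(z₂/z₀) = ln(z₁/z₀) ⇒ ln z₀ = (ln z₁ − r·ln z₂)/(1 − r)
ln z₀ = (2.83321 − 0.59489×4.86753) / 0.40511 = -0.1541
z₀ = exp(-0.1541) = 0.8572 m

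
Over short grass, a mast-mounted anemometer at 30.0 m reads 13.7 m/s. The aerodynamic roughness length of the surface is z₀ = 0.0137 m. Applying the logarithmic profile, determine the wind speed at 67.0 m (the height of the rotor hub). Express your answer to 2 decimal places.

Log law: V(z) ∝ ln(z/z₀), so V₂/V₁ = ln(z₂/z₀) / ln(z₁/z₀).
ln(67.0/0.0137) = 8.4951, ln(30.0/0.0137) = 7.6916
V₂ = 13.7 × 8.4951/7.6916 = 13.7 × 1.1045 = 15.1312 m/s

15.13 m/s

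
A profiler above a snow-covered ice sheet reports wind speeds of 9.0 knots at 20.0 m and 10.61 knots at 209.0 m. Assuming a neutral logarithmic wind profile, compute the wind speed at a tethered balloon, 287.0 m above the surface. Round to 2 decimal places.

Log law: V ∝ ln(z/z₀). From the pair, with r = V₁/V₂ = 0.84826,
ln z₀ = (ln z₁ − r·ln z₂)/(1 − r) = (2.9957 − 0.84826×5.3423)/0.15174 = -10.1219 → z₀ = 0.00004019 m
V₃ = V₁ · ln(z₃/z₀)/ln(z₁/z₀) = 9.0 × 15.7814/13.1177 = 10.8276 knots

10.83 knots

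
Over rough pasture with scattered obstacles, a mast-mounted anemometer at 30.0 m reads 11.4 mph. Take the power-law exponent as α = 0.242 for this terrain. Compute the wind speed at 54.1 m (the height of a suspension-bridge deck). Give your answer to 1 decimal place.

13.1 mph

Power-law profile: V₂ = V₁ · (z₂/z₁)^α
V₂ = 11.4 × (54.1/30.0)^0.242 = 11.4 × (1.8033)^0.242
    = 11.4 × 1.1534 = 13.1485 mph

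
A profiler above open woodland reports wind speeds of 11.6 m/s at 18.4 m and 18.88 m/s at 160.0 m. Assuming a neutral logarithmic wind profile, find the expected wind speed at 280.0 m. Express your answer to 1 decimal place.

Log law: V ∝ ln(z/z₀). From the pair, with r = V₁/V₂ = 0.61441,
ln z₀ = (ln z₁ − r·ln z₂)/(1 − r) = (2.9124 − 0.61441×5.0752)/0.38559 = -0.5339 → z₀ = 0.5863 m
V₃ = V₁ · ln(z₃/z₀)/ln(z₁/z₀) = 11.6 × 6.1687/3.4463 = 20.7637 m/s

20.8 m/s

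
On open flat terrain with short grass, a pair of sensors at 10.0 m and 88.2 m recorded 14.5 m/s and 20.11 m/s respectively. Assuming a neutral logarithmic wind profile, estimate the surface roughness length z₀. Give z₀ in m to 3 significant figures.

Log law: V(z) ∝ ln(z/z₀). With r = V₁/V₂ = 14.5/20.11 = 0.72103,
r · ln(z₂/z₀) = ln(z₁/z₀) ⇒ ln z₀ = (ln z₁ − r·ln z₂)/(1 − r)
ln z₀ = (2.30259 − 0.72103×4.47961) / 0.27897 = -3.3243
z₀ = exp(-3.3243) = 0.03600 m

z₀ ≈ 0.0360 m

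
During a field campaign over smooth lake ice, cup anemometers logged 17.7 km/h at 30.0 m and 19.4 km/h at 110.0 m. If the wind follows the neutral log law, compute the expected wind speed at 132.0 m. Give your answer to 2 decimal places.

Log law: V ∝ ln(z/z₀). From the pair, with r = V₁/V₂ = 0.91237,
ln z₀ = (ln z₁ − r·ln z₂)/(1 − r) = (3.4012 − 0.91237×4.7005)/0.08763 = -10.1266 → z₀ = 0.00004000 m
V₃ = V₁ · ln(z₃/z₀)/ln(z₁/z₀) = 17.7 × 15.0094/13.5278 = 19.6386 km/h

19.64 km/h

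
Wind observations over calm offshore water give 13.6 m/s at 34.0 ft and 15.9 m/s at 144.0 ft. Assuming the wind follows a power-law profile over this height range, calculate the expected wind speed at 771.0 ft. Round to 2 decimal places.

19.07 m/s

First find α: α = ln(V₂/V₁)/ln(z₂/z₁) = ln(15.9/13.6)/ln(144.0/34.0) = 0.15625/1.44345 = 0.1082
Extrapolate from 144.0 ft to 771.0 ft: V₃ = 15.9 × (771.0/144.0)^0.1082 = 15.9 × 1.1992 = 19.0667 m/s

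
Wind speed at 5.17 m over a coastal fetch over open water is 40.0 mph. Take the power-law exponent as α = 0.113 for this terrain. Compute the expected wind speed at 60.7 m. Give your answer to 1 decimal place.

Power-law profile: V₂ = V₁ · (z₂/z₁)^α
V₂ = 40.0 × (60.7/5.17)^0.113 = 40.0 × (11.7408)^0.113
    = 40.0 × 1.3209 = 52.8367 mph

52.8 mph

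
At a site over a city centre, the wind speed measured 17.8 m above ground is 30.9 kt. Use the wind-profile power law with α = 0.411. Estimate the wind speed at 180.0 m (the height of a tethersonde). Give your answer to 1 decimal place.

80.0 kt

Power-law profile: V₂ = V₁ · (z₂/z₁)^α
V₂ = 30.9 × (180.0/17.8)^0.411 = 30.9 × (10.1124)^0.411
    = 30.9 × 2.5882 = 79.9747 kt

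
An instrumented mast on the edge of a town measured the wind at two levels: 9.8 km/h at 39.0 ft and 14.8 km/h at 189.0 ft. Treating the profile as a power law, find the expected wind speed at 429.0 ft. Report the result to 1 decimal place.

18.3 km/h

First find α: α = ln(V₂/V₁)/ln(z₂/z₁) = ln(14.8/9.8)/ln(189.0/39.0) = 0.41224/1.57819 = 0.2612
Extrapolate from 189.0 ft to 429.0 ft: V₃ = 14.8 × (429.0/189.0)^0.2612 = 14.8 × 1.2388 = 18.3338 km/h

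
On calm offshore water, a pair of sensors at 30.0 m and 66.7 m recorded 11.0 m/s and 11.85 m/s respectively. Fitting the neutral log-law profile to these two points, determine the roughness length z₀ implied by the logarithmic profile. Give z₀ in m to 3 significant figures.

z₀ ≈ 0.000969 m

Log law: V(z) ∝ ln(z/z₀). With r = V₁/V₂ = 11.0/11.85 = 0.92827,
r · ln(z₂/z₀) = ln(z₁/z₀) ⇒ ln z₀ = (ln z₁ − r·ln z₂)/(1 − r)
ln z₀ = (3.40120 − 0.92827×4.20020) / 0.07173 = -6.9389
z₀ = exp(-6.9389) = 0.0009693 m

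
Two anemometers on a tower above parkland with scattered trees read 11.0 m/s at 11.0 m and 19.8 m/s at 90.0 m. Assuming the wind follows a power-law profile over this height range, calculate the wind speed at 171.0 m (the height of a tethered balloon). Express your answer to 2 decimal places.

First find α: α = ln(V₂/V₁)/ln(z₂/z₁) = ln(19.8/11.0)/ln(90.0/11.0) = 0.58779/2.10191 = 0.2796
Extrapolate from 90.0 m to 171.0 m: V₃ = 19.8 × (171.0/90.0)^0.2796 = 19.8 × 1.1966 = 23.6928 m/s

23.69 m/s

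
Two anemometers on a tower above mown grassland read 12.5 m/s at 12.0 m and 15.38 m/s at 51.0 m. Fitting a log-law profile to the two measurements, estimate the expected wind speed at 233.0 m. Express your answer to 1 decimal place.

18.4 m/s

Log law: V ∝ ln(z/z₀). From the pair, with r = V₁/V₂ = 0.81274,
ln z₀ = (ln z₁ − r·ln z₂)/(1 − r) = (2.4849 − 0.81274×3.9318)/0.18726 = -3.7951 → z₀ = 0.02248 m
V₃ = V₁ · ln(z₃/z₀)/ln(z₁/z₀) = 12.5 × 9.2462/6.2800 = 18.4039 m/s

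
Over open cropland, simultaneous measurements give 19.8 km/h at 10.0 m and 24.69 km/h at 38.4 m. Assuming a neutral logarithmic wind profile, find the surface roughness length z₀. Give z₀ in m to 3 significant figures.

z₀ ≈ 0.0431 m

Log law: V(z) ∝ ln(z/z₀). With r = V₁/V₂ = 19.8/24.69 = 0.80194,
r · ln(z₂/z₀) = ln(z₁/z₀) ⇒ ln z₀ = (ln z₁ − r·ln z₂)/(1 − r)
ln z₀ = (2.30259 − 0.80194×3.64806) / 0.19806 = -3.1453
z₀ = exp(-3.1453) = 0.04305 m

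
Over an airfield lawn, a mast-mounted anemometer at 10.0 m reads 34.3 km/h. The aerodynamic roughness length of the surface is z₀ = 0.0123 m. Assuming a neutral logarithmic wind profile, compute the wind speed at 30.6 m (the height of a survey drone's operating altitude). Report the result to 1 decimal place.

Log law: V(z) ∝ ln(z/z₀), so V₂/V₁ = ln(z₂/z₀) / ln(z₁/z₀).
ln(30.6/0.0123) = 7.8192, ln(10.0/0.0123) = 6.7007
V₂ = 34.3 × 7.8192/6.7007 = 34.3 × 1.1669 = 40.0250 km/h

40.0 km/h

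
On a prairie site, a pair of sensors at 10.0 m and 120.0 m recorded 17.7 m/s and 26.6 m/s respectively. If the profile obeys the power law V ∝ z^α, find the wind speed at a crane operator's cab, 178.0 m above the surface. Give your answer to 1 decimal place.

28.4 m/s

First find α: α = ln(V₂/V₁)/ln(z₂/z₁) = ln(26.6/17.7)/ln(120.0/10.0) = 0.40735/2.48491 = 0.1639
Extrapolate from 120.0 m to 178.0 m: V₃ = 26.6 × (178.0/120.0)^0.1639 = 26.6 × 1.0668 = 28.3761 m/s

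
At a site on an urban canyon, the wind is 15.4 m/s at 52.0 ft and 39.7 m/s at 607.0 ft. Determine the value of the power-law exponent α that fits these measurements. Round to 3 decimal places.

α ≈ 0.385

Power law: V₂/V₁ = (z₂/z₁)^α ⇒ α = ln(V₂/V₁) / ln(z₂/z₁)
α = ln(39.7/15.4) / ln(607.0/52.0) = ln(2.5779) / ln(11.6731)
  = 0.94698 / 2.45729 = 0.38538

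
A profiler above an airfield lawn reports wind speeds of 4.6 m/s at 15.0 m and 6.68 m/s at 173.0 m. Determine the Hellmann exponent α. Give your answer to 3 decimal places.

Power law: V₂/V₁ = (z₂/z₁)^α ⇒ α = ln(V₂/V₁) / ln(z₂/z₁)
α = ln(6.68/4.6) / ln(173.0/15.0) = ln(1.4522) / ln(11.5333)
  = 0.37306 / 2.44524 = 0.15257

α ≈ 0.153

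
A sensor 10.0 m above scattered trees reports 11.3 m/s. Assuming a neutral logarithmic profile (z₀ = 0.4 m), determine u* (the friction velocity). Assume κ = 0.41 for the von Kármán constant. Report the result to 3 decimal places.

Log law: V(z) = (u*/κ) · ln(z/z₀) ⇒ u* = κ · V / ln(z/z₀)
u* = 0.41 × 11.3 / ln(10.0/0.4) = 0.41 × 11.3 / 3.2189
   = 4.6330 / 3.2189 = 1.4393 m/s

u* ≈ 1.439 m/s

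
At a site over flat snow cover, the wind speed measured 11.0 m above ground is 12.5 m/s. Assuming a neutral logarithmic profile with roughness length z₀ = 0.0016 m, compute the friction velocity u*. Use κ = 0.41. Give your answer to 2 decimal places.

u* ≈ 0.58 m/s

Log law: V(z) = (u*/κ) · ln(z/z₀) ⇒ u* = κ · V / ln(z/z₀)
u* = 0.41 × 12.5 / ln(11.0/0.0016) = 0.41 × 12.5 / 8.8356
   = 5.1250 / 8.8356 = 0.5800 m/s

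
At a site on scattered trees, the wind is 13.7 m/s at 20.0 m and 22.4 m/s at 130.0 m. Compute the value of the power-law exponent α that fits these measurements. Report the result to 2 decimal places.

Power law: V₂/V₁ = (z₂/z₁)^α ⇒ α = ln(V₂/V₁) / ln(z₂/z₁)
α = ln(22.4/13.7) / ln(130.0/20.0) = ln(1.6350) / ln(6.5000)
  = 0.49167 / 1.87180 = 0.26267

α ≈ 0.26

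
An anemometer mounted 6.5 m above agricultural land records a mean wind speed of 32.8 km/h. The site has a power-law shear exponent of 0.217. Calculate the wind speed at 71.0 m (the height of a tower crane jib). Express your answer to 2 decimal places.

55.11 km/h

Power-law profile: V₂ = V₁ · (z₂/z₁)^α
V₂ = 32.8 × (71.0/6.5)^0.217 = 32.8 × (10.9231)^0.217
    = 32.8 × 1.6800 = 55.1055 km/h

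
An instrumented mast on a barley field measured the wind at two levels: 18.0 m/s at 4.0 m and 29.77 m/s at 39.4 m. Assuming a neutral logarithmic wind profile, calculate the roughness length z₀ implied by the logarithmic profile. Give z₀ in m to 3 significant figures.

z₀ ≈ 0.121 m

Log law: V(z) ∝ ln(z/z₀). With r = V₁/V₂ = 18.0/29.77 = 0.60464,
r · ln(z₂/z₀) = ln(z₁/z₀) ⇒ ln z₀ = (ln z₁ − r·ln z₂)/(1 − r)
ln z₀ = (1.38629 − 0.60464×3.67377) / 0.39536 = -2.1120
z₀ = exp(-2.1120) = 0.1210 m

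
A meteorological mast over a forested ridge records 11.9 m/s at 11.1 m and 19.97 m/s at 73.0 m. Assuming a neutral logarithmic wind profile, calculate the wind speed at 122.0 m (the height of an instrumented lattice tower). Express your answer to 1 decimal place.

22.2 m/s

Log law: V ∝ ln(z/z₀). From the pair, with r = V₁/V₂ = 0.59589,
ln z₀ = (ln z₁ − r·ln z₂)/(1 − r) = (2.4069 − 0.59589×4.2905)/0.40411 = -0.3705 → z₀ = 0.6904 m
V₃ = V₁ · ln(z₃/z₀)/ln(z₁/z₀) = 11.9 × 5.1745/2.7774 = 22.1704 m/s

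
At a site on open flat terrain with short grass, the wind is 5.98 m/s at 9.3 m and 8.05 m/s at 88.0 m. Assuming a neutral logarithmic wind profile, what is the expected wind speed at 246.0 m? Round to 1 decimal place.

9.0 m/s

Log law: V ∝ ln(z/z₀). From the pair, with r = V₁/V₂ = 0.74286,
ln z₀ = (ln z₁ − r·ln z₂)/(1 − r) = (2.2300 − 0.74286×4.4773)/0.25714 = -4.2623 → z₀ = 0.01409 m
V₃ = V₁ · ln(z₃/z₀)/ln(z₁/z₀) = 5.98 × 9.7676/6.4923 = 8.9969 m/s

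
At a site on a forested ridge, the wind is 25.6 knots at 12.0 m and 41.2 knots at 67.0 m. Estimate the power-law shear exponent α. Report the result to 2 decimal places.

Power law: V₂/V₁ = (z₂/z₁)^α ⇒ α = ln(V₂/V₁) / ln(z₂/z₁)
α = ln(41.2/25.6) / ln(67.0/12.0) = ln(1.6094) / ln(5.5833)
  = 0.47585 / 1.71979 = 0.27669

α ≈ 0.28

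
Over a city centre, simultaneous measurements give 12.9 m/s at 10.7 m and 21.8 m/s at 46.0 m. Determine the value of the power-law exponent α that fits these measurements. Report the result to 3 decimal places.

α ≈ 0.360

Power law: V₂/V₁ = (z₂/z₁)^α ⇒ α = ln(V₂/V₁) / ln(z₂/z₁)
α = ln(21.8/12.9) / ln(46.0/10.7) = ln(1.6899) / ln(4.2991)
  = 0.52468 / 1.45840 = 0.35977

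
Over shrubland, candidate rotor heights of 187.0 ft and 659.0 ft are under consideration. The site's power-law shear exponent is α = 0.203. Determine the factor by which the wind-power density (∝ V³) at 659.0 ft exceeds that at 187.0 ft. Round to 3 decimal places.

2.154

Speed ratio: V_B/V_A = (z_B/z_A)^α = (659.0/187.0)^0.203 = (3.5241)^0.203 = 1.29137
Power-density ratio: P_B/P_A = (V_B/V_A)³ = (1.29137)³ = 2.15352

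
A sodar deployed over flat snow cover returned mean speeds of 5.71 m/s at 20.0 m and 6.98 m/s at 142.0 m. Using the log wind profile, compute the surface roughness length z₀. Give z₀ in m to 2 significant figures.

z₀ ≈ 0.0030 m

Log law: V(z) ∝ ln(z/z₀). With r = V₁/V₂ = 5.71/6.98 = 0.81805,
r · ln(z₂/z₀) = ln(z₁/z₀) ⇒ ln z₀ = (ln z₁ − r·ln z₂)/(1 − r)
ln z₀ = (2.99573 − 0.81805×4.95583) / 0.18195 = -5.8170
z₀ = exp(-5.8170) = 0.002977 m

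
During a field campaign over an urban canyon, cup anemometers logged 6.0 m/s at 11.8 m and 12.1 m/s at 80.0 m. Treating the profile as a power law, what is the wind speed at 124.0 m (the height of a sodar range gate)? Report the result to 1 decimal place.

14.2 m/s

First find α: α = ln(V₂/V₁)/ln(z₂/z₁) = ln(12.1/6.0)/ln(80.0/11.8) = 0.70145/1.91393 = 0.3665
Extrapolate from 80.0 m to 124.0 m: V₃ = 12.1 × (124.0/80.0)^0.3665 = 12.1 × 1.1742 = 14.2083 m/s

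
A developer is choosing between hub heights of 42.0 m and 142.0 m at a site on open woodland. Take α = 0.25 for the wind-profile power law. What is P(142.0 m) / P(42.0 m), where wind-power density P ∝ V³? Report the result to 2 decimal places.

Speed ratio: V_B/V_A = (z_B/z_A)^α = (142.0/42.0)^0.25 = (3.3810)^0.25 = 1.35600
Power-density ratio: P_B/P_A = (V_B/V_A)³ = (1.35600)³ = 2.49333

2.49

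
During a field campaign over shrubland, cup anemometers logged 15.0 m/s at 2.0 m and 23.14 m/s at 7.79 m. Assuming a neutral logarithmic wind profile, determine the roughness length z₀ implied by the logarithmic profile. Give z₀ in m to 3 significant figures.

z₀ ≈ 0.163 m

Log law: V(z) ∝ ln(z/z₀). With r = V₁/V₂ = 15.0/23.14 = 0.64823,
r · ln(z₂/z₀) = ln(z₁/z₀) ⇒ ln z₀ = (ln z₁ − r·ln z₂)/(1 − r)
ln z₀ = (0.69315 − 0.64823×2.05284) / 0.35177 = -1.8124
z₀ = exp(-1.8124) = 0.1633 m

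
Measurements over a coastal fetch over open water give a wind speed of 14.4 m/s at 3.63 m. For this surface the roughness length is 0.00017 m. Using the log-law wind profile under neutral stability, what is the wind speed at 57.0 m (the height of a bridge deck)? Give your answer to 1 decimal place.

18.4 m/s

Log law: V(z) ∝ ln(z/z₀), so V₂/V₁ = ln(z₂/z₀) / ln(z₁/z₀).
ln(57.0/0.00017) = 12.7228, ln(3.63/0.00017) = 9.9689
V₂ = 14.4 × 12.7228/9.9689 = 14.4 × 1.2762 = 18.3779 m/s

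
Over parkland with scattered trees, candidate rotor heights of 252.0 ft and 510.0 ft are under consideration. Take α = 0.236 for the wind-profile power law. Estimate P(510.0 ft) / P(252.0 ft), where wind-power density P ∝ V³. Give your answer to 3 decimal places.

Speed ratio: V_B/V_A = (z_B/z_A)^α = (510.0/252.0)^0.236 = (2.0238)^0.236 = 1.18102
Power-density ratio: P_B/P_A = (V_B/V_A)³ = (1.18102)³ = 1.64728

1.647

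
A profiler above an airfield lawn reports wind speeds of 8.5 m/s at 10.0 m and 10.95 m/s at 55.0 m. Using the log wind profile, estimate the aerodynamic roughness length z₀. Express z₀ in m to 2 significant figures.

z₀ ≈ 0.027 m

Log law: V(z) ∝ ln(z/z₀). With r = V₁/V₂ = 8.5/10.95 = 0.77626,
r · ln(z₂/z₀) = ln(z₁/z₀) ⇒ ln z₀ = (ln z₁ − r·ln z₂)/(1 − r)
ln z₀ = (2.30259 − 0.77626×4.00733) / 0.22374 = -3.6118
z₀ = exp(-3.6118) = 0.02700 m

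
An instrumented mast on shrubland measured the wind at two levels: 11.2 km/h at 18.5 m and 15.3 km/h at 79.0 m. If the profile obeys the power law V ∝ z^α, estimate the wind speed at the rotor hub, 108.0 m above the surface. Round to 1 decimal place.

First find α: α = ln(V₂/V₁)/ln(z₂/z₁) = ln(15.3/11.2)/ln(79.0/18.5) = 0.31194/1.45168 = 0.2149
Extrapolate from 79.0 m to 108.0 m: V₃ = 15.3 × (108.0/79.0)^0.2149 = 15.3 × 1.0695 = 16.3633 km/h

16.4 km/h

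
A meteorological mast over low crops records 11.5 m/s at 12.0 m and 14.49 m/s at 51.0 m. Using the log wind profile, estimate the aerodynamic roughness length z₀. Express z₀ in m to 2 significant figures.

Log law: V(z) ∝ ln(z/z₀). With r = V₁/V₂ = 11.5/14.49 = 0.79365,
r · ln(z₂/z₀) = ln(z₁/z₀) ⇒ ln z₀ = (ln z₁ − r·ln z₂)/(1 − r)
ln z₀ = (2.48491 − 0.79365×3.93183) / 0.20635 = -3.0802
z₀ = exp(-3.0802) = 0.04595 m

z₀ ≈ 0.046 m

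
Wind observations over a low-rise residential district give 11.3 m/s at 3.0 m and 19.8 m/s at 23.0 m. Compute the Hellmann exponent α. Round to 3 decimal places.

α ≈ 0.275

Power law: V₂/V₁ = (z₂/z₁)^α ⇒ α = ln(V₂/V₁) / ln(z₂/z₁)
α = ln(19.8/11.3) / ln(23.0/3.0) = ln(1.7522) / ln(7.6667)
  = 0.56088 / 2.03688 = 0.27536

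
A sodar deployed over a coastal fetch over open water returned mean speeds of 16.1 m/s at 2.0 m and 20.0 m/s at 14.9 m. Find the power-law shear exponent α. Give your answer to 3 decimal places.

Power law: V₂/V₁ = (z₂/z₁)^α ⇒ α = ln(V₂/V₁) / ln(z₂/z₁)
α = ln(20.0/16.1) / ln(14.9/2.0) = ln(1.2422) / ln(7.4500)
  = 0.21691 / 2.00821 = 0.10801

α ≈ 0.108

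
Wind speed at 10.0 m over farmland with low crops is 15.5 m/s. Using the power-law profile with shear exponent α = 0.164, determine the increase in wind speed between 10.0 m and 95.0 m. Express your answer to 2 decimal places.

Power law: V₂ = V₁ · (z₂/z₁)^α = 15.5 × (9.5000)^0.164 = 22.4222 m/s
ΔV = 22.4222 − 15.5 = 6.9222 m/s

6.92 m/s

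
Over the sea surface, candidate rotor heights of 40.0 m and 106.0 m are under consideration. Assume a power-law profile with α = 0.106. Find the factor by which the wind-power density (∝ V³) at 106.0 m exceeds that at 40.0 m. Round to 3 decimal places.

Speed ratio: V_B/V_A = (z_B/z_A)^α = (106.0/40.0)^0.106 = (2.6500)^0.106 = 1.10883
Power-density ratio: P_B/P_A = (V_B/V_A)³ = (1.10883)³ = 1.36330

1.363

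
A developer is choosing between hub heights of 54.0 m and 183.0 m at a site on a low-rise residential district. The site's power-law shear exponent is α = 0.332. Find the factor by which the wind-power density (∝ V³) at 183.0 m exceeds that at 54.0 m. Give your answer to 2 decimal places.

3.37

Speed ratio: V_B/V_A = (z_B/z_A)^α = (183.0/54.0)^0.332 = (3.3889)^0.332 = 1.49961
Power-density ratio: P_B/P_A = (V_B/V_A)³ = (1.49961)³ = 3.37238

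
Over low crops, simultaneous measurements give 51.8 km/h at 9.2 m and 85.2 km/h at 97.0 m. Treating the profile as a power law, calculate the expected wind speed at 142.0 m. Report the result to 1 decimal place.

First find α: α = ln(V₂/V₁)/ln(z₂/z₁) = ln(85.2/51.8)/ln(97.0/9.2) = 0.49761/2.35551 = 0.2113
Extrapolate from 97.0 m to 142.0 m: V₃ = 85.2 × (142.0/97.0)^0.2113 = 85.2 × 1.0838 = 92.3434 km/h

92.3 km/h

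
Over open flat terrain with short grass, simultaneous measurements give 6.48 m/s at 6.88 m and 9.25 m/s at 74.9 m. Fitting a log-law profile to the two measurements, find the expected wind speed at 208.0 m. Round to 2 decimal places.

Log law: V ∝ ln(z/z₀). From the pair, with r = V₁/V₂ = 0.70054,
ln z₀ = (ln z₁ − r·ln z₂)/(1 − r) = (1.9286 − 0.70054×4.3162)/0.29946 = -3.6567 → z₀ = 0.02582 m
V₃ = V₁ · ln(z₃/z₀)/ln(z₁/z₀) = 6.48 × 8.9942/5.5853 = 10.4350 m/s

10.44 m/s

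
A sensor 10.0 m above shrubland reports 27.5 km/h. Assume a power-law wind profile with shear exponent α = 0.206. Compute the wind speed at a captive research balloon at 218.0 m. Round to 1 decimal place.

Power-law profile: V₂ = V₁ · (z₂/z₁)^α
V₂ = 27.5 × (218.0/10.0)^0.206 = 27.5 × (21.8000)^0.206
    = 27.5 × 1.8868 = 51.8865 km/h

51.9 km/h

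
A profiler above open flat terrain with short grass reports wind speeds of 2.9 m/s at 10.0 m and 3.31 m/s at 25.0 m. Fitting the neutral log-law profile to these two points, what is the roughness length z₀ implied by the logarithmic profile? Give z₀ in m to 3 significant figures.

Log law: V(z) ∝ ln(z/z₀). With r = V₁/V₂ = 2.9/3.31 = 0.87613,
r · ln(z₂/z₀) = ln(z₁/z₀) ⇒ ln z₀ = (ln z₁ − r·ln z₂)/(1 − r)
ln z₀ = (2.30259 − 0.87613×3.21888) / 0.12387 = -4.1785
z₀ = exp(-4.1785) = 0.01532 m

z₀ ≈ 0.0153 m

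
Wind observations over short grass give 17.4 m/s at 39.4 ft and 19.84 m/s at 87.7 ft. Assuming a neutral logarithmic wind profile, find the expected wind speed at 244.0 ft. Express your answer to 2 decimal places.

Log law: V ∝ ln(z/z₀). From the pair, with r = V₁/V₂ = 0.87702,
ln z₀ = (ln z₁ − r·ln z₂)/(1 − r) = (3.6738 − 0.87702×4.4739)/0.12298 = -2.0323 → z₀ = 0.1310 ft
V₃ = V₁ · ln(z₃/z₀)/ln(z₁/z₀) = 17.4 × 7.5294/5.7060 = 22.9603 m/s

22.96 m/s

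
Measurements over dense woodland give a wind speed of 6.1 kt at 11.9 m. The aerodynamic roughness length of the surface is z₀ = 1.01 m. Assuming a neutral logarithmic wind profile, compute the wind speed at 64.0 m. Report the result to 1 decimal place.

10.3 kt

Log law: V(z) ∝ ln(z/z₀), so V₂/V₁ = ln(z₂/z₀) / ln(z₁/z₀).
ln(64.0/1.01) = 4.1489, ln(11.9/1.01) = 2.4666
V₂ = 6.1 × 4.1489/2.4666 = 6.1 × 1.6821 = 10.2605 kt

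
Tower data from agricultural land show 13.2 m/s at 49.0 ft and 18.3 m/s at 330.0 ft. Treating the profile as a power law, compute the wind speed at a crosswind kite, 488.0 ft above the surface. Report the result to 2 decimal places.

19.57 m/s

First find α: α = ln(V₂/V₁)/ln(z₂/z₁) = ln(18.3/13.2)/ln(330.0/49.0) = 0.32668/1.90727 = 0.1713
Extrapolate from 330.0 ft to 488.0 ft: V₃ = 18.3 × (488.0/330.0)^0.1713 = 18.3 × 1.0693 = 19.5683 m/s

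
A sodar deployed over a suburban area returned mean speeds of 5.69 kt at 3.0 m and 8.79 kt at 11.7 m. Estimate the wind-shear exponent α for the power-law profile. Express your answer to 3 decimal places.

α ≈ 0.320

Power law: V₂/V₁ = (z₂/z₁)^α ⇒ α = ln(V₂/V₁) / ln(z₂/z₁)
α = ln(8.79/5.69) / ln(11.7/3.0) = ln(1.5448) / ln(3.9000)
  = 0.43490 / 1.36098 = 0.31955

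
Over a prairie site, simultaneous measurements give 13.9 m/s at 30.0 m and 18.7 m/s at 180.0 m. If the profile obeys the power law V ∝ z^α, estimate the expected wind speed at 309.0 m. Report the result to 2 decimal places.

First find α: α = ln(V₂/V₁)/ln(z₂/z₁) = ln(18.7/13.9)/ln(180.0/30.0) = 0.29663/1.79176 = 0.1656
Extrapolate from 180.0 m to 309.0 m: V₃ = 18.7 × (309.0/180.0)^0.1656 = 18.7 × 1.0936 = 20.4501 m/s

20.45 m/s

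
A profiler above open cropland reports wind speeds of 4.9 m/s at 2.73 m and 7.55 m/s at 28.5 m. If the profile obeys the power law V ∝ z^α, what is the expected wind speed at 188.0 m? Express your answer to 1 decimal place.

10.7 m/s

First find α: α = ln(V₂/V₁)/ln(z₂/z₁) = ln(7.55/4.9)/ln(28.5/2.73) = 0.43231/2.34560 = 0.1843
Extrapolate from 28.5 m to 188.0 m: V₃ = 7.55 × (188.0/28.5)^0.1843 = 7.55 × 1.4158 = 10.6894 m/s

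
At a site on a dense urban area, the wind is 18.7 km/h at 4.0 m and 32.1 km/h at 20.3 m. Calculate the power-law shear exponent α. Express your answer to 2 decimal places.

Power law: V₂/V₁ = (z₂/z₁)^α ⇒ α = ln(V₂/V₁) / ln(z₂/z₁)
α = ln(32.1/18.7) / ln(20.3/4.0) = ln(1.7166) / ln(5.0750)
  = 0.54033 / 1.62433 = 0.33265

α ≈ 0.33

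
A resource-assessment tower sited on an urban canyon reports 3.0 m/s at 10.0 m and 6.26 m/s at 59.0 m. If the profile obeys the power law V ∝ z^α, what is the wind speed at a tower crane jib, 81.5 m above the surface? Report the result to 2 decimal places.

First find α: α = ln(V₂/V₁)/ln(z₂/z₁) = ln(6.26/3.0)/ln(59.0/10.0) = 0.73557/1.77495 = 0.4144
Extrapolate from 59.0 m to 81.5 m: V₃ = 6.26 × (81.5/59.0)^0.4144 = 6.26 × 1.1433 = 7.1568 m/s

7.16 m/s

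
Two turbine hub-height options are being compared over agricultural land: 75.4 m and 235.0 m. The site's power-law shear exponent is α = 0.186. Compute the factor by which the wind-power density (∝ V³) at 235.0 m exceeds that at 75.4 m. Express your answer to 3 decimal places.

Speed ratio: V_B/V_A = (z_B/z_A)^α = (235.0/75.4)^0.186 = (3.1167)^0.186 = 1.23546
Power-density ratio: P_B/P_A = (V_B/V_A)³ = (1.23546)³ = 1.88574

1.886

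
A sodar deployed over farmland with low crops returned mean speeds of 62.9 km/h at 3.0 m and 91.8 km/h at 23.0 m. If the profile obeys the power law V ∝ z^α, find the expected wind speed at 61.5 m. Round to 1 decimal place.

110.2 km/h

First find α: α = ln(V₂/V₁)/ln(z₂/z₁) = ln(91.8/62.9)/ln(23.0/3.0) = 0.37807/2.03688 = 0.1856
Extrapolate from 23.0 m to 61.5 m: V₃ = 91.8 × (61.5/23.0)^0.1856 = 91.8 × 1.2003 = 110.1858 km/h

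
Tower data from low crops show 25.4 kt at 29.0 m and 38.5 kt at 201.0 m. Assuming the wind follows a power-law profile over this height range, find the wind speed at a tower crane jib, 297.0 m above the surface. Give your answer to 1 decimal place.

First find α: α = ln(V₂/V₁)/ln(z₂/z₁) = ln(38.5/25.4)/ln(201.0/29.0) = 0.41591/1.93601 = 0.2148
Extrapolate from 201.0 m to 297.0 m: V₃ = 38.5 × (297.0/201.0)^0.2148 = 38.5 × 1.0875 = 41.8685 kt

41.9 kt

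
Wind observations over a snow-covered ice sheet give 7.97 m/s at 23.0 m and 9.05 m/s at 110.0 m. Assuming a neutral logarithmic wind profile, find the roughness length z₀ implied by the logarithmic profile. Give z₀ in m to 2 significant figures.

z₀ ≈ 0.00022 m

Log law: V(z) ∝ ln(z/z₀). With r = V₁/V₂ = 7.97/9.05 = 0.88066,
r · ln(z₂/z₀) = ln(z₁/z₀) ⇒ ln z₀ = (ln z₁ − r·ln z₂)/(1 − r)
ln z₀ = (3.13549 − 0.88066×4.70048) / 0.11934 = -8.4135
z₀ = exp(-8.4135) = 0.0002218 m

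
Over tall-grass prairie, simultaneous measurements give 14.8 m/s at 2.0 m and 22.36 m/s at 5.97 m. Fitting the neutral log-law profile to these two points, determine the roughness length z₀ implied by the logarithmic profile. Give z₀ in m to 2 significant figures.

Log law: V(z) ∝ ln(z/z₀). With r = V₁/V₂ = 14.8/22.36 = 0.66190,
r · ln(z₂/z₀) = ln(z₁/z₀) ⇒ ln z₀ = (ln z₁ − r·ln z₂)/(1 − r)
ln z₀ = (0.69315 − 0.66190×1.78675) / 0.33810 = -1.4478
z₀ = exp(-1.4478) = 0.2351 m

z₀ ≈ 0.24 m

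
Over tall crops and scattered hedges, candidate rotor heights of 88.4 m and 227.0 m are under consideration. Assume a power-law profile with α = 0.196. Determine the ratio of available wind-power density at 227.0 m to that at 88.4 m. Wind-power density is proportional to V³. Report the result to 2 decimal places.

1.74

Speed ratio: V_B/V_A = (z_B/z_A)^α = (227.0/88.4)^0.196 = (2.5679)^0.196 = 1.20303
Power-density ratio: P_B/P_A = (V_B/V_A)³ = (1.20303)³ = 1.74112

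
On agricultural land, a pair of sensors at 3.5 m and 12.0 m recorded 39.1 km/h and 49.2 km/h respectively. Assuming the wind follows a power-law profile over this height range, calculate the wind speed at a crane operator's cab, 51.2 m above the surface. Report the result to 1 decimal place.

64.5 km/h

First find α: α = ln(V₂/V₁)/ln(z₂/z₁) = ln(49.2/39.1)/ln(12.0/3.5) = 0.22977/1.23214 = 0.1865
Extrapolate from 12.0 m to 51.2 m: V₃ = 49.2 × (51.2/12.0)^0.1865 = 49.2 × 1.3107 = 64.4859 km/h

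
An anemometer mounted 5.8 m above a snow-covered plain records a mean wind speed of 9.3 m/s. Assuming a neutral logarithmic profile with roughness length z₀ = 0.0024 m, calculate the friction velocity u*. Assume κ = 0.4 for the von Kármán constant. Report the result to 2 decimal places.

u* ≈ 0.48 m/s

Log law: V(z) = (u*/κ) · ln(z/z₀) ⇒ u* = κ · V / ln(z/z₀)
u* = 0.4 × 9.3 / ln(5.8/0.0024) = 0.4 × 9.3 / 7.7901
   = 3.7200 / 7.7901 = 0.4775 m/s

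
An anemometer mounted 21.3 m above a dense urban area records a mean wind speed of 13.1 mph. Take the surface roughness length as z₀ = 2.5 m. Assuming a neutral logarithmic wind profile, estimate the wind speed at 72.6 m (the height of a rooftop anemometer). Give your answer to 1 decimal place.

20.6 mph

Log law: V(z) ∝ ln(z/z₀), so V₂/V₁ = ln(z₂/z₀) / ln(z₁/z₀).
ln(72.6/2.5) = 3.3687, ln(21.3/2.5) = 2.1424
V₂ = 13.1 × 3.3687/2.1424 = 13.1 × 1.5724 = 20.5981 mph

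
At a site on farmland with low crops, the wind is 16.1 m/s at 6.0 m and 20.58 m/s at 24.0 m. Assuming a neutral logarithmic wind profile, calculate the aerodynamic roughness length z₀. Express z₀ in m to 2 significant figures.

Log law: V(z) ∝ ln(z/z₀). With r = V₁/V₂ = 16.1/20.58 = 0.78231,
r · ln(z₂/z₀) = ln(z₁/z₀) ⇒ ln z₀ = (ln z₁ − r·ln z₂)/(1 − r)
ln z₀ = (1.79176 − 0.78231×3.17805) / 0.21769 = -3.1902
z₀ = exp(-3.1902) = 0.04116 m

z₀ ≈ 0.041 m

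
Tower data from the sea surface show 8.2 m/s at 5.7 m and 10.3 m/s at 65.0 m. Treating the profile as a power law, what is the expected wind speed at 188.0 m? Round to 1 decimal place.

11.4 m/s

First find α: α = ln(V₂/V₁)/ln(z₂/z₁) = ln(10.3/8.2)/ln(65.0/5.7) = 0.22801/2.43392 = 0.0937
Extrapolate from 65.0 m to 188.0 m: V₃ = 10.3 × (188.0/65.0)^0.0937 = 10.3 × 1.1046 = 11.3775 m/s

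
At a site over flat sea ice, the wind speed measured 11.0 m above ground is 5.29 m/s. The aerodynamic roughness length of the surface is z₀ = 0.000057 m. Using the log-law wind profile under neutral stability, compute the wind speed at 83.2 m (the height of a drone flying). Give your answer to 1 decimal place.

6.2 m/s

Log law: V(z) ∝ ln(z/z₀), so V₂/V₁ = ln(z₂/z₀) / ln(z₁/z₀).
ln(83.2/0.000057) = 14.1937, ln(11.0/0.000057) = 12.1704
V₂ = 5.29 × 14.1937/12.1704 = 5.29 × 1.1663 = 6.1695 m/s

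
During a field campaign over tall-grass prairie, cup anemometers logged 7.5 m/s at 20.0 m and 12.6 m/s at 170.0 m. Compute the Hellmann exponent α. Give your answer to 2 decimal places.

Power law: V₂/V₁ = (z₂/z₁)^α ⇒ α = ln(V₂/V₁) / ln(z₂/z₁)
α = ln(12.6/7.5) / ln(170.0/20.0) = ln(1.6800) / ln(8.5000)
  = 0.51879 / 2.14007 = 0.24242

α ≈ 0.24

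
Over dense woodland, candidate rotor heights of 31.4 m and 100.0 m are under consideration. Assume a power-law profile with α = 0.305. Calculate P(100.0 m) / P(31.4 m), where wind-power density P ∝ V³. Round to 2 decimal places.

2.89

Speed ratio: V_B/V_A = (z_B/z_A)^α = (100.0/31.4)^0.305 = (3.1847)^0.305 = 1.42376
Power-density ratio: P_B/P_A = (V_B/V_A)³ = (1.42376)³ = 2.88609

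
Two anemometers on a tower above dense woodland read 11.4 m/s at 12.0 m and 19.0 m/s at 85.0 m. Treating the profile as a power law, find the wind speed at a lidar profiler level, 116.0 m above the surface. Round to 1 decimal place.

20.6 m/s

First find α: α = ln(V₂/V₁)/ln(z₂/z₁) = ln(19.0/11.4)/ln(85.0/12.0) = 0.51083/1.95774 = 0.2609
Extrapolate from 85.0 m to 116.0 m: V₃ = 19.0 × (116.0/85.0)^0.2609 = 19.0 × 1.0845 = 20.6058 m/s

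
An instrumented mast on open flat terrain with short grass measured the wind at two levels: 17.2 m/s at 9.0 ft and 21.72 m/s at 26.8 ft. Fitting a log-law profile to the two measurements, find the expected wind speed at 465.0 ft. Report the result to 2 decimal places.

33.54 m/s

Log law: V ∝ ln(z/z₀). From the pair, with r = V₁/V₂ = 0.79190,
ln z₀ = (ln z₁ − r·ln z₂)/(1 − r) = (2.1972 − 0.79190×3.2884)/0.20810 = -1.9550 → z₀ = 0.1416 ft
V₃ = V₁ · ln(z₃/z₀)/ln(z₁/z₀) = 17.2 × 8.0971/4.1523 = 33.5407 m/s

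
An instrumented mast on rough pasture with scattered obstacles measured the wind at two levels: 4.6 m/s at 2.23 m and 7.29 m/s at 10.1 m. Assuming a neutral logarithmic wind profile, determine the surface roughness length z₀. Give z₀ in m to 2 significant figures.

z₀ ≈ 0.17 m

Log law: V(z) ∝ ln(z/z₀). With r = V₁/V₂ = 4.6/7.29 = 0.63100,
r · ln(z₂/z₀) = ln(z₁/z₀) ⇒ ln z₀ = (ln z₁ − r·ln z₂)/(1 − r)
ln z₀ = (0.80200 − 0.63100×2.31254) / 0.36900 = -1.7811
z₀ = exp(-1.7811) = 0.1685 m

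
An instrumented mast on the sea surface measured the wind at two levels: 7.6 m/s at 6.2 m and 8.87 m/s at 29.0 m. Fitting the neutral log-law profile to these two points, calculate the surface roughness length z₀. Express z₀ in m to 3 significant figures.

z₀ ≈ 0.000607 m

Log law: V(z) ∝ ln(z/z₀). With r = V₁/V₂ = 7.6/8.87 = 0.85682,
r · ln(z₂/z₀) = ln(z₁/z₀) ⇒ ln z₀ = (ln z₁ − r·ln z₂)/(1 − r)
ln z₀ = (1.82455 − 0.85682×3.36730) / 0.14318 = -7.4076
z₀ = exp(-7.4076) = 0.0006066 m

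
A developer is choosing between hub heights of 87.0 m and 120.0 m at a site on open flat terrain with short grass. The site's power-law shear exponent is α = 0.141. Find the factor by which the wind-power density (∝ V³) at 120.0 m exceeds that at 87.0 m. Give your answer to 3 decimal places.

Speed ratio: V_B/V_A = (z_B/z_A)^α = (120.0/87.0)^0.141 = (1.3793)^0.141 = 1.04639
Power-density ratio: P_B/P_A = (V_B/V_A)³ = (1.04639)³ = 1.14572

1.146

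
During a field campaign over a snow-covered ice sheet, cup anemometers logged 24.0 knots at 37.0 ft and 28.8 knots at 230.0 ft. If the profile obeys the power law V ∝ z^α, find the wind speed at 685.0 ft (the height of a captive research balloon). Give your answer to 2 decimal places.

First find α: α = ln(V₂/V₁)/ln(z₂/z₁) = ln(28.8/24.0)/ln(230.0/37.0) = 0.18232/1.82716 = 0.0998
Extrapolate from 230.0 ft to 685.0 ft: V₃ = 28.8 × (685.0/230.0)^0.0998 = 28.8 × 1.1150 = 32.1134 knots

32.11 knots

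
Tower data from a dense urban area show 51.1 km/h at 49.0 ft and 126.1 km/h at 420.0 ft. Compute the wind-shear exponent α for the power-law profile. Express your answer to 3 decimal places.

Power law: V₂/V₁ = (z₂/z₁)^α ⇒ α = ln(V₂/V₁) / ln(z₂/z₁)
α = ln(126.1/51.1) / ln(420.0/49.0) = ln(2.4677) / ln(8.5714)
  = 0.90329 / 2.14843 = 0.42044

α ≈ 0.420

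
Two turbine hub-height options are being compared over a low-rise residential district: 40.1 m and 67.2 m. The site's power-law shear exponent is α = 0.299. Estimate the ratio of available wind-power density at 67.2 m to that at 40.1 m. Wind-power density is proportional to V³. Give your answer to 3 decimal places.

Speed ratio: V_B/V_A = (z_B/z_A)^α = (67.2/40.1)^0.299 = (1.6758)^0.299 = 1.16693
Power-density ratio: P_B/P_A = (V_B/V_A)³ = (1.16693)³ = 1.58902

1.589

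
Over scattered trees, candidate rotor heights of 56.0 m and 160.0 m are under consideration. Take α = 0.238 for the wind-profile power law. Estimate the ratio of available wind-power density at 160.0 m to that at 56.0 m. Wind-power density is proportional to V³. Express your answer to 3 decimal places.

Speed ratio: V_B/V_A = (z_B/z_A)^α = (160.0/56.0)^0.238 = (2.8571)^0.238 = 1.28384
Power-density ratio: P_B/P_A = (V_B/V_A)³ = (1.28384)³ = 2.11610

2.116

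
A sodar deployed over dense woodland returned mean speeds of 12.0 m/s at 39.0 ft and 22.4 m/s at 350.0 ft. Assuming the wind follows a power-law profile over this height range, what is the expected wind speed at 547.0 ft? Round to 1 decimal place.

25.4 m/s

First find α: α = ln(V₂/V₁)/ln(z₂/z₁) = ln(22.4/12.0)/ln(350.0/39.0) = 0.62415/2.19437 = 0.2844
Extrapolate from 350.0 ft to 547.0 ft: V₃ = 22.4 × (547.0/350.0)^0.2844 = 22.4 × 1.1354 = 25.4335 m/s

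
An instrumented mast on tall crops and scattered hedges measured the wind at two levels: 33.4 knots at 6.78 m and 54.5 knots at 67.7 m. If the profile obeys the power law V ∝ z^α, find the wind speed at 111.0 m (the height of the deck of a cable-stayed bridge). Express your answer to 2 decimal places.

60.55 knots

First find α: α = ln(V₂/V₁)/ln(z₂/z₁) = ln(54.5/33.4)/ln(67.7/6.78) = 0.48964/2.30111 = 0.2128
Extrapolate from 67.7 m to 111.0 m: V₃ = 54.5 × (111.0/67.7)^0.2128 = 54.5 × 1.1109 = 60.5465 knots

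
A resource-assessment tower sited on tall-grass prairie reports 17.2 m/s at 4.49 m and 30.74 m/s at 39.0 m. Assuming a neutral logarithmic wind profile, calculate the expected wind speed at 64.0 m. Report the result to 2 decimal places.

Log law: V ∝ ln(z/z₀). From the pair, with r = V₁/V₂ = 0.55953,
ln z₀ = (ln z₁ − r·ln z₂)/(1 − r) = (1.5019 − 0.55953×3.6636)/0.44047 = -1.2442 → z₀ = 0.2882 m
V₃ = V₁ · ln(z₃/z₀)/ln(z₁/z₀) = 17.2 × 5.4031/2.7460 = 33.8425 m/s

33.84 m/s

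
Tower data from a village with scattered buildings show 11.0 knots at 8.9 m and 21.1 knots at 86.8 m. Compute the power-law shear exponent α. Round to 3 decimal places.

Power law: V₂/V₁ = (z₂/z₁)^α ⇒ α = ln(V₂/V₁) / ln(z₂/z₁)
α = ln(21.1/11.0) / ln(86.8/8.9) = ln(1.9182) / ln(9.7528)
  = 0.65138 / 2.27756 = 0.28600

α ≈ 0.286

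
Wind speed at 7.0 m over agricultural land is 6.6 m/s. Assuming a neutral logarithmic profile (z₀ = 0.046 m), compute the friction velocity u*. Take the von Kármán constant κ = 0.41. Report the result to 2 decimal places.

u* ≈ 0.54 m/s

Log law: V(z) = (u*/κ) · ln(z/z₀) ⇒ u* = κ · V / ln(z/z₀)
u* = 0.41 × 6.6 / ln(7.0/0.046) = 0.41 × 6.6 / 5.0250
   = 2.7060 / 5.0250 = 0.5385 m/s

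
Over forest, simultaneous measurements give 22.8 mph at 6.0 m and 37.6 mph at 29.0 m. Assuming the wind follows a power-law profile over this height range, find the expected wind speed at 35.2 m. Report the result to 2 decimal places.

First find α: α = ln(V₂/V₁)/ln(z₂/z₁) = ln(37.6/22.8)/ln(29.0/6.0) = 0.50024/1.57554 = 0.3175
Extrapolate from 29.0 m to 35.2 m: V₃ = 37.6 × (35.2/29.0)^0.3175 = 37.6 × 1.0634 = 39.9857 mph

39.99 mph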